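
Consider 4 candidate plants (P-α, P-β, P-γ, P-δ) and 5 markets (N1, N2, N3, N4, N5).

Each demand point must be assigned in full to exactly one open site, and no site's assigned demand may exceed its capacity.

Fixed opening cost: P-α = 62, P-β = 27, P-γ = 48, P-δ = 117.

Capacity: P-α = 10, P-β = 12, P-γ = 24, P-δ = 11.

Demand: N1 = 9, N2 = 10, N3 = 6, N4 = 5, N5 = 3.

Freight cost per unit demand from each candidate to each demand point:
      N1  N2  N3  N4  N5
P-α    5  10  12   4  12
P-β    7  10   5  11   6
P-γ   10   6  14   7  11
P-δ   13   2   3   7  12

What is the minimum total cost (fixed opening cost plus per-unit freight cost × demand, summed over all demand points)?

Open {P-β, P-γ}; cheapest assignment that respects the capacities:
  P-β (cap 12, load 9): N3, N5 — cost 6×5 + 3×6 = 48
  P-γ (cap 24, load 24): N1, N2, N4 — cost 9×10 + 10×6 + 5×7 = 185
  Shipping 233, fixed 75 → total 308.
  Any other capacity-feasible assignment to {P-β, P-γ} ships for at least 233.
Compare {P-α, P-β, P-γ}: its best feasible assignment gives total 325.
Compare {P-α, P-γ}: its best feasible assignment gives total 367.
Every other set of open sites that can feasibly serve all demand totals ≥ 325 even under its best assignment. Minimum: 308.

308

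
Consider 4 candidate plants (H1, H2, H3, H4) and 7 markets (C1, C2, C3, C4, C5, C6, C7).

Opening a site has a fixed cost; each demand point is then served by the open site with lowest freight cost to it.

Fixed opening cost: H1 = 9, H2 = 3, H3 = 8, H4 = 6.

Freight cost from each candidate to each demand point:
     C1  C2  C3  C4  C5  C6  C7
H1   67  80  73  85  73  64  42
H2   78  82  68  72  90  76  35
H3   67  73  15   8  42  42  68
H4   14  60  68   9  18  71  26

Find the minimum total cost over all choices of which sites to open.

Open {H3, H4}: assign each demand point to its cheapest open site.
  C1→H4 14, C2→H4 60, C3→H3 15, C4→H3 8, C5→H4 18, C6→H3 42, C7→H4 26
  freight cost 183, fixed 14 → total 197.
Compare {H2, H3, H4}: freight cost 183 + fixed 17 = 200.
Compare {H1, H3, H4}: freight cost 183 + fixed 23 = 206.
Compare {H1, H2, H3, H4}: freight cost 183 + fixed 26 = 209.
All other subsets cost ≥ 200. Minimum total cost: 197.

197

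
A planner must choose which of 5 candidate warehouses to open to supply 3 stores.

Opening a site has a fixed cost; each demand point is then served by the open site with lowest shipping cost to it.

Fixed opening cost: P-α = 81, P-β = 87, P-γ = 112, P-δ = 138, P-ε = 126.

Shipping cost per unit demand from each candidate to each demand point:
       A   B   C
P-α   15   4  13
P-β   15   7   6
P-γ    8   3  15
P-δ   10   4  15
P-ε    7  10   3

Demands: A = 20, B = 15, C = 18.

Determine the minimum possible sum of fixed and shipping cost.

Open {P-α, P-ε}: assign each demand point to its cheapest open site.
  A→P-ε 20×7=140, B→P-α 15×4=60, C→P-ε 18×3=54
  shipping cost 254, fixed 207 → total 461.
Compare {P-ε}: shipping cost 344 + fixed 126 = 470.
Compare {P-γ, P-ε}: shipping cost 239 + fixed 238 = 477.
Compare {P-β, P-γ}: shipping cost 313 + fixed 199 = 512.
All other subsets cost ≥ 470. Minimum total cost: 461.

461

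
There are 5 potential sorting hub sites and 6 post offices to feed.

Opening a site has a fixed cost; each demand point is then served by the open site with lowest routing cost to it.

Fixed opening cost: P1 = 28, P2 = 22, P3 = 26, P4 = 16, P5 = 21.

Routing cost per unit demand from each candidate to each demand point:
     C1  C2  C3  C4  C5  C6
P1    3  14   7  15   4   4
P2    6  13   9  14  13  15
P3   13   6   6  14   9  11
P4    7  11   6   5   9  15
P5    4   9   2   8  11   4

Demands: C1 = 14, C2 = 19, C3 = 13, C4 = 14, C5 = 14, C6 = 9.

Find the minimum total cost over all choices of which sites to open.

Open {P1, P3, P4, P5}: assign each demand point to its cheapest open site.
  C1→P1 14×3=42, C2→P3 19×6=114, C3→P5 13×2=26, C4→P4 14×5=70, C5→P1 14×4=56, C6→P1 9×4=36
  routing cost 344, fixed 91 → total 435.
Compare {P1, P2, P3, P4, P5}: routing cost 344 + fixed 113 = 457.
Compare {P1, P3, P5}: routing cost 386 + fixed 75 = 461.
Compare {P1, P3, P4}: routing cost 396 + fixed 70 = 466.
All other subsets cost ≥ 457. Minimum total cost: 435.

435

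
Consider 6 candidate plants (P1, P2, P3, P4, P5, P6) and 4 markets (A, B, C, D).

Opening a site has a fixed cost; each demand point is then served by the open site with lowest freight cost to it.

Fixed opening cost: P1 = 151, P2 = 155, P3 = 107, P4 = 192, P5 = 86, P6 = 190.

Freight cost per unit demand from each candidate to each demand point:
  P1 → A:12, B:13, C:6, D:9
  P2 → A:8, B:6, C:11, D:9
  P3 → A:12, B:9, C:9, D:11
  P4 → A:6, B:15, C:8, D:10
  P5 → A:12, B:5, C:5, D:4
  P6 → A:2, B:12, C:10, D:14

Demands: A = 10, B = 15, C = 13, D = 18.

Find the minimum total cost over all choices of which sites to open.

Open {P5}: assign each demand point to its cheapest open site.
  A→P5 10×12=120, B→P5 15×5=75, C→P5 13×5=65, D→P5 18×4=72
  freight cost 332, fixed 86 → total 418.
Compare {P5, P6}: freight cost 232 + fixed 276 = 508.
Compare {P3, P5}: freight cost 332 + fixed 193 = 525.
Compare {P2, P5}: freight cost 292 + fixed 241 = 533.
All other subsets cost ≥ 508. Minimum total cost: 418.

418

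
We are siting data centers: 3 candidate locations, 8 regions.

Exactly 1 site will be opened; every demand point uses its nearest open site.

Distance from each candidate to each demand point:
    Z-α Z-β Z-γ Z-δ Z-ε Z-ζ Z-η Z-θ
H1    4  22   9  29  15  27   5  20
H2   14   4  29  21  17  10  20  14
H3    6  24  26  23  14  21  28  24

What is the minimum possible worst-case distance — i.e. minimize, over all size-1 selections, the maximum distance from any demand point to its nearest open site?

Open {H3}.
  Farthest demand point is Z-η at distance 28 (to H3); all others are ≤ 28.
With {H1} the worst case is 29.
With {H2} the worst case is 29.
No size-1 selection achieves below 28.

28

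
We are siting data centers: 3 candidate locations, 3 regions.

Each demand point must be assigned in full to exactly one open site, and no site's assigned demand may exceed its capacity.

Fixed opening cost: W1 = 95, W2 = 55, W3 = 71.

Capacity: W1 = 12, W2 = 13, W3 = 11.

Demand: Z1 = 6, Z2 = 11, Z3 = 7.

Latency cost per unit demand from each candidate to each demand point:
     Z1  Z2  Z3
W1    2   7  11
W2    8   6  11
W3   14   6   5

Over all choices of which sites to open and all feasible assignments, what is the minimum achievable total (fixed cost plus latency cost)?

Open {W2, W3}; cheapest assignment that respects the capacities:
  W2 (cap 13, load 13): Z1, Z3 — cost 6×8 + 7×11 = 125
  W3 (cap 11, load 11): Z2 — cost 11×6 = 66
  Shipping 191, fixed 126 → total 317.
  Any other capacity-feasible assignment to {W2, W3} ships for at least 191.
Compare {W1, W2, W3}: its best feasible assignment gives total 334.
Compare {W1, W2}: its best feasible assignment gives total 352.
Every other set of open sites that can feasibly serve all demand totals ≥ 334 even under its best assignment. Minimum: 317.

317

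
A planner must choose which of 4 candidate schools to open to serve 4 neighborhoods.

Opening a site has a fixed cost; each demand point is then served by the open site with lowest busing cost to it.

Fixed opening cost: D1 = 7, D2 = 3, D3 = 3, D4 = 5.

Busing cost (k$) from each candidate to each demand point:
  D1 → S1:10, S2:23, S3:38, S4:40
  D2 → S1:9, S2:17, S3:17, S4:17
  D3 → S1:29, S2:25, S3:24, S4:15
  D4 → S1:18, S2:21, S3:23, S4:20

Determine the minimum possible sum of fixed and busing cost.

63

Open {D2}: assign each demand point to its cheapest open site.
  S1→D2 9, S2→D2 17, S3→D2 17, S4→D2 17
  busing cost 60, fixed 3 → total 63.
Compare {D2, D3}: busing cost 58 + fixed 6 = 64.
Compare {D2, D4}: busing cost 60 + fixed 8 = 68.
Compare {D2, D3, D4}: busing cost 58 + fixed 11 = 69.
All other subsets cost ≥ 64. Minimum total cost: 63.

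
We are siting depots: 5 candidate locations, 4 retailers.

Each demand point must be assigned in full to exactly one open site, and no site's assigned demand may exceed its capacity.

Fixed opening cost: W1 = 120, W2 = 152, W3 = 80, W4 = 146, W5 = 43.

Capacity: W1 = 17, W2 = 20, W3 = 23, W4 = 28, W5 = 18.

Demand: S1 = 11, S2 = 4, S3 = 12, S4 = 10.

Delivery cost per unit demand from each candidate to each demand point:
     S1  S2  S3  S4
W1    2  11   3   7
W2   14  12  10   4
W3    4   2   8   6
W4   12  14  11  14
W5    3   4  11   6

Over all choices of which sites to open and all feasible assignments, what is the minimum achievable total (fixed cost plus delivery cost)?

Open {W3, W5}; cheapest assignment that respects the capacities:
  W3 (cap 23, load 22): S3, S4 — cost 12×8 + 10×6 = 156
  W5 (cap 18, load 15): S1, S2 — cost 11×3 + 4×4 = 49
  Shipping 205, fixed 123 → total 328.
  Any other capacity-feasible assignment to {W3, W5} ships for at least 205.
Compare {W1, W3, W5}: its best feasible assignment gives total 380.
Compare {W1, W3}: its best feasible assignment gives total 384.
Every other set of open sites that can feasibly serve all demand totals ≥ 380 even under its best assignment. Minimum: 328.

328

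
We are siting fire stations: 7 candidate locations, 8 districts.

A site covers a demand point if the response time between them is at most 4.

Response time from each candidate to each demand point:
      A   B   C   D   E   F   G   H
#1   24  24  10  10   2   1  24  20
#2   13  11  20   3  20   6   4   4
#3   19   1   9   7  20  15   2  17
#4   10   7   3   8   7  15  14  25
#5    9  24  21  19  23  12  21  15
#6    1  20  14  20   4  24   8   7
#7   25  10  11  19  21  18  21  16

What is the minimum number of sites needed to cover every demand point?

5

Coverage sets (demand points within 4 of each site):
  #1: {E, F}
  #2: {D, G, H}
  #3: {B, G}
  #4: {C}
  #5: {}
  #6: {A, E}
  #7: {}
No 4 sites suffice: every size-4 union leaves at least one demand point uncovered.
But {#1, #2, #3, #4, #6} covers everything, so the minimum is 5.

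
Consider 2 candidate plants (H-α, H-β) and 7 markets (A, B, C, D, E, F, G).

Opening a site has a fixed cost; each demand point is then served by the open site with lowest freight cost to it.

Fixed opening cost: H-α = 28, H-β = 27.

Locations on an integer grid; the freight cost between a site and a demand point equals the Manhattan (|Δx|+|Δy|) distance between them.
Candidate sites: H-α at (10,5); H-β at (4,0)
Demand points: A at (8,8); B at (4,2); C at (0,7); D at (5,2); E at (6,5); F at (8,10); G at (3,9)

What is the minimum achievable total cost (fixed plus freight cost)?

Open {H-α}: assign each demand point to its cheapest open site.
  A→H-α 5, B→H-α 9, C→H-α 12, D→H-α 8, E→H-α 4, F→H-α 7, G→H-α 11
  freight cost 56, fixed 28 → total 84.
Compare {H-β}: freight cost 59 + fixed 27 = 86.
Compare {H-α, H-β}: freight cost 42 + fixed 55 = 97.

84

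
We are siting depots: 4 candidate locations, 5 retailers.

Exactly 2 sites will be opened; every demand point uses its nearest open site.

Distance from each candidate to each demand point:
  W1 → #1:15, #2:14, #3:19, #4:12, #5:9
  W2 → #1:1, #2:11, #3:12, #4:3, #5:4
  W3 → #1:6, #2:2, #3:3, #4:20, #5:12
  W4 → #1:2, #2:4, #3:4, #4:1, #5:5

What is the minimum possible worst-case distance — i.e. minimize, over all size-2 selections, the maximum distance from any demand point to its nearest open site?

Open {W2, W3}.
  Farthest demand point is #5 at distance 4 (to W2); all others are ≤ 4.
With {W2, W4} the worst case is 4.
With {W1, W4} the worst case is 5.
No size-2 selection achieves below 4.

4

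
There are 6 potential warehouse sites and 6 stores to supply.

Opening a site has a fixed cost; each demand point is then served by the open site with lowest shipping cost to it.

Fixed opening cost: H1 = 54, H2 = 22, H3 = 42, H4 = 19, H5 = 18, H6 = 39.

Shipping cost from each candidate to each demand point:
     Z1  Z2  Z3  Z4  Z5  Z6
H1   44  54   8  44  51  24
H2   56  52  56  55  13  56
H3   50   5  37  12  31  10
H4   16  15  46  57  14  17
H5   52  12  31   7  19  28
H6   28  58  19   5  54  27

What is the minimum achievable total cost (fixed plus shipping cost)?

134

Open {H4, H5}: assign each demand point to its cheapest open site.
  Z1→H4 16, Z2→H5 12, Z3→H5 31, Z4→H5 7, Z5→H4 14, Z6→H4 17
  shipping cost 97, fixed 37 → total 134.
Compare {H4, H6}: shipping cost 86 + fixed 58 = 144.
Compare {H3, H4}: shipping cost 94 + fixed 61 = 155.
Compare {H2, H4, H5}: shipping cost 96 + fixed 59 = 155.
All other subsets cost ≥ 144. Minimum total cost: 134.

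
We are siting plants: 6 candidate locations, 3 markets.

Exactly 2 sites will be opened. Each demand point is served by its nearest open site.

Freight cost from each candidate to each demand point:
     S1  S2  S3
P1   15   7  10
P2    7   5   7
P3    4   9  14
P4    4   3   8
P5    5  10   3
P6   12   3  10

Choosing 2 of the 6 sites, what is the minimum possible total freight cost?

Open {P4, P5}.
  S1→P4 4, S2→P4 3, S3→P5 3  ⇒ total 10.
Compare {P5, P6}: total 11.
Compare {P2, P5}: total 13.
No size-2 selection does better; minimum is 10.

10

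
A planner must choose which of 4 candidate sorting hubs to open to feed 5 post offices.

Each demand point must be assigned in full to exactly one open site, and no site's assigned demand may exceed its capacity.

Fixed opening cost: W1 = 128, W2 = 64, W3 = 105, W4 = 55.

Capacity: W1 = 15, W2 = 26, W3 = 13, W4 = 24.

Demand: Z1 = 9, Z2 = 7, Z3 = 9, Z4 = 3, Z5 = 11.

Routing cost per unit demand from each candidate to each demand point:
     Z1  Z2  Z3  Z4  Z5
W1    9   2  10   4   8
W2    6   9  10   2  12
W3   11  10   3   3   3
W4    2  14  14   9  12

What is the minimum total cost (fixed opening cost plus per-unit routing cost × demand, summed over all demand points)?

428

Open {W2, W4}; cheapest assignment that respects the capacities:
  W2 (cap 26, load 19): Z2, Z3, Z4 — cost 7×9 + 9×10 + 3×2 = 159
  W4 (cap 24, load 20): Z1, Z5 — cost 9×2 + 11×12 = 150
  Shipping 309, fixed 119 → total 428.
  Any other capacity-feasible assignment to {W2, W4} ships for at least 309.
Compare {W2, W3, W4}: its best feasible assignment gives total 434.
Compare {W1, W3, W4}: its best feasible assignment gives total 488.
Every other set of open sites that can feasibly serve all demand totals ≥ 434 even under its best assignment. Minimum: 428.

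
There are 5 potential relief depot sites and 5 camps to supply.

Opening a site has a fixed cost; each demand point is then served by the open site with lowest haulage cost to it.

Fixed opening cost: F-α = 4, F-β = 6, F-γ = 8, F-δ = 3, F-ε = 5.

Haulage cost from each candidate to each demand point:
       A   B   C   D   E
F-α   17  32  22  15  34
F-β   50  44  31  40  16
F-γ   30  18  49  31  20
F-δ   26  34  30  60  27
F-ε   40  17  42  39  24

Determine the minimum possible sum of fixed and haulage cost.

Open {F-α, F-β, F-ε}: assign each demand point to its cheapest open site.
  A→F-α 17, B→F-ε 17, C→F-α 22, D→F-α 15, E→F-β 16
  haulage cost 87, fixed 15 → total 102.
Compare {F-α, F-γ}: haulage cost 92 + fixed 12 = 104.
Compare {F-α, F-ε}: haulage cost 95 + fixed 9 = 104.
Compare {F-α, F-β, F-δ, F-ε}: haulage cost 87 + fixed 18 = 105.
All other subsets cost ≥ 104. Minimum total cost: 102.

102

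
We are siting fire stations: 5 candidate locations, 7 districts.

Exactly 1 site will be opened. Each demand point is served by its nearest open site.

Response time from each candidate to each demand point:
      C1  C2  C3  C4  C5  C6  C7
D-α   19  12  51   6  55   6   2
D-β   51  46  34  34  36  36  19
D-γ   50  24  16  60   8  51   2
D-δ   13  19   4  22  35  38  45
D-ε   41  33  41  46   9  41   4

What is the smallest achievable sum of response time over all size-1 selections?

151

Open {D-α}.
  C1→D-α 19, C2→D-α 12, C3→D-α 51, C4→D-α 6, C5→D-α 55, C6→D-α 6, C7→D-α 2  ⇒ total 151.
Compare {D-δ}: total 176.
Compare {D-γ}: total 211.
No size-1 selection does better; minimum is 151.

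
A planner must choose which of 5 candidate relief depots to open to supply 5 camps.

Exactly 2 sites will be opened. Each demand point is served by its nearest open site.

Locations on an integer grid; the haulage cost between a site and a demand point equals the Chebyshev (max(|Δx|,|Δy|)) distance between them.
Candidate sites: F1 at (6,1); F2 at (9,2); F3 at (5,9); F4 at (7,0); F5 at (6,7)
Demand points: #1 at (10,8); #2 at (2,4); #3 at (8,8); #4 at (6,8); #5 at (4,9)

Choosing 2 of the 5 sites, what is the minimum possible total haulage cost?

12

Open {F3, F5}.
  #1→F5 4, #2→F5 4, #3→F5 2, #4→F3 1, #5→F3 1  ⇒ total 12.
Compare {F1, F5}: total 13.
Compare {F2, F5}: total 13.
No size-2 selection does better; minimum is 12.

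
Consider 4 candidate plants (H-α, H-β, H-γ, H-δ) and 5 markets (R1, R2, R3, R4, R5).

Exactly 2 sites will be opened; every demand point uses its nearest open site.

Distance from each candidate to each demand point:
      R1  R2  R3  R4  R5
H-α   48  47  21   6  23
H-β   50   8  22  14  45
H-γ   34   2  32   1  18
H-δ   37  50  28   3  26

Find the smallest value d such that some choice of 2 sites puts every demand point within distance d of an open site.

34

Open {H-α, H-γ}.
  Farthest demand point is R1 at distance 34 (to H-γ); all others are ≤ 34.
With {H-β, H-γ} the worst case is 34.
With {H-γ, H-δ} the worst case is 34.
No size-2 selection achieves below 34.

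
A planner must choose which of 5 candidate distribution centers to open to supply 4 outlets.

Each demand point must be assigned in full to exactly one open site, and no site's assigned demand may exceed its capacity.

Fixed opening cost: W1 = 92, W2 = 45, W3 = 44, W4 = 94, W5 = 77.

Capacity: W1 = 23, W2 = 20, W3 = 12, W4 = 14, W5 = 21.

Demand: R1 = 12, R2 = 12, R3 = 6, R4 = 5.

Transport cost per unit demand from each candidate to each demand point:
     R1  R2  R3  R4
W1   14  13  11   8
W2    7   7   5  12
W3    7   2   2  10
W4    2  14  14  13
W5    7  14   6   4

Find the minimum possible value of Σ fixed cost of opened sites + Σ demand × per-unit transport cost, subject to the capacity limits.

Open {W3, W4, W5}; cheapest assignment that respects the capacities:
  W3 (cap 12, load 12): R2 — cost 12×2 = 24
  W4 (cap 14, load 12): R1 — cost 12×2 = 24
  W5 (cap 21, load 11): R3, R4 — cost 6×6 + 5×4 = 56
  Shipping 104, fixed 215 → total 319.
  Any other capacity-feasible assignment to {W3, W4, W5} ships for at least 104.
Compare {W2, W3, W4}: its best feasible assignment gives total 321.
Compare {W2, W3, W5}: its best feasible assignment gives total 324.
Every other set of open sites that can feasibly serve all demand totals ≥ 321 even under its best assignment. Minimum: 319.

319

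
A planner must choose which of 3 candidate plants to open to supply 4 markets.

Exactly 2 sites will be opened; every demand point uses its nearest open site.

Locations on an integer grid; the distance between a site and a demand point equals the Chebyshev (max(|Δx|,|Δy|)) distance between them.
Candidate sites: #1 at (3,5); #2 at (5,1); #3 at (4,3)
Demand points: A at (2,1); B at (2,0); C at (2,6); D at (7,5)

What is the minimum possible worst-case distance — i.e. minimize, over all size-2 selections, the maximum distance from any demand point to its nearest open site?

Open {#1, #3}.
  Farthest demand point is B at distance 3 (to #3); all others are ≤ 3.
With {#2, #3} the worst case is 3.
With {#1, #2} the worst case is 4.
No size-2 selection achieves below 3.

3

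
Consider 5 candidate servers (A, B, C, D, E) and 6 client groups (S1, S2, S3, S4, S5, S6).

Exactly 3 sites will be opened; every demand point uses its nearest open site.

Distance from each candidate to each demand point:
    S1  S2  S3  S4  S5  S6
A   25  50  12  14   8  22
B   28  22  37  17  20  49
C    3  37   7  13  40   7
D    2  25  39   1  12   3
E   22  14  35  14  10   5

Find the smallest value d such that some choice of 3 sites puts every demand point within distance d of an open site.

14

Open {A, C, E}.
  Farthest demand point is S2 at distance 14 (to E); all others are ≤ 14.
With {A, D, E} the worst case is 14.
With {B, C, E} the worst case is 14.
No size-3 selection achieves below 14.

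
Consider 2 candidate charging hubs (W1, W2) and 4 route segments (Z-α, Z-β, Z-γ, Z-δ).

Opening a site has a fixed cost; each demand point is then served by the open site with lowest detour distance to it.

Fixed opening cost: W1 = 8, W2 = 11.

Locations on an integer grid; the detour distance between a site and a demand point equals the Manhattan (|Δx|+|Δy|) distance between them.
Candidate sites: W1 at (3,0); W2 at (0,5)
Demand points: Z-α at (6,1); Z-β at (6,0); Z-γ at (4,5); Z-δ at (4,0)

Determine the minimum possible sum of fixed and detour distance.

22

Open {W1}: assign each demand point to its cheapest open site.
  Z-α→W1 4, Z-β→W1 3, Z-γ→W1 6, Z-δ→W1 1
  detour distance 14, fixed 8 → total 22.
Compare {W1, W2}: detour distance 12 + fixed 19 = 31.
Compare {W2}: detour distance 34 + fixed 11 = 45.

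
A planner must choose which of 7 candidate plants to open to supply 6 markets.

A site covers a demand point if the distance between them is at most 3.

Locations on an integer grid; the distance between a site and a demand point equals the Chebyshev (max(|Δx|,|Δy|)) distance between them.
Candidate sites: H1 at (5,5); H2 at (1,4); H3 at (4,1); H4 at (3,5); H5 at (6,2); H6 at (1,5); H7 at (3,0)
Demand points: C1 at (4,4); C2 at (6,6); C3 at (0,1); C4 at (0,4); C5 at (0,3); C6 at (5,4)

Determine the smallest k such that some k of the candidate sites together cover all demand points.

Coverage sets (demand points within 3 of each site):
  H1: {C1, C2, C6}
  H2: {C1, C3, C4, C5}
  H3: {C1, C6}
  H4: {C1, C2, C4, C5, C6}
  H5: {C1, C6}
  H6: {C1, C4, C5}
  H7: {C3, C5}
No single site covers all 6 demand points.
But {H1, H2} covers everything, so the minimum is 2.

2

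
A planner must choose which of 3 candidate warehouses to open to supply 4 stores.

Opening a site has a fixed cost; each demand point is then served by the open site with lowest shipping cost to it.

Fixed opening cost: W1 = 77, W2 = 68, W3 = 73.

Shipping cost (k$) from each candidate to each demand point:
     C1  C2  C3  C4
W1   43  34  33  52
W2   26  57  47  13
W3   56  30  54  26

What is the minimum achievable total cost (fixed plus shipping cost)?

Open {W2}: assign each demand point to its cheapest open site.
  C1→W2 26, C2→W2 57, C3→W2 47, C4→W2 13
  shipping cost 143, fixed 68 → total 211.
Compare {W1}: shipping cost 162 + fixed 77 = 239.
Compare {W3}: shipping cost 166 + fixed 73 = 239.
Compare {W1, W2}: shipping cost 106 + fixed 145 = 251.
All other subsets cost ≥ 239. Minimum total cost: 211.

211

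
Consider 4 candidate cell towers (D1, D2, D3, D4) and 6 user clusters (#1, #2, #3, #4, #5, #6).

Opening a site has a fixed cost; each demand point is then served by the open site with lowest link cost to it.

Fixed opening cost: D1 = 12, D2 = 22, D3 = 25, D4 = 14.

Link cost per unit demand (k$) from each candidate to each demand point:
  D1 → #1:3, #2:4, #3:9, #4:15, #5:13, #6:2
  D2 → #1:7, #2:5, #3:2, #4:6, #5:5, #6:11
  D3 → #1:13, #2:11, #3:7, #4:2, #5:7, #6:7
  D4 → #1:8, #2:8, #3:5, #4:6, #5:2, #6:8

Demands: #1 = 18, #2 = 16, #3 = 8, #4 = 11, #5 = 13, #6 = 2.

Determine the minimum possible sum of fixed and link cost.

259

Open {D1, D2, D3, D4}: assign each demand point to its cheapest open site.
  #1→D1 18×3=54, #2→D1 16×4=64, #3→D2 8×2=16, #4→D3 11×2=22, #5→D4 13×2=26, #6→D1 2×2=4
  link cost 186, fixed 73 → total 259.
Compare {D1, D3, D4}: link cost 210 + fixed 51 = 261.
Compare {D1, D2, D4}: link cost 230 + fixed 48 = 278.
Compare {D1, D4}: link cost 254 + fixed 26 = 280.
All other subsets cost ≥ 261. Minimum total cost: 259.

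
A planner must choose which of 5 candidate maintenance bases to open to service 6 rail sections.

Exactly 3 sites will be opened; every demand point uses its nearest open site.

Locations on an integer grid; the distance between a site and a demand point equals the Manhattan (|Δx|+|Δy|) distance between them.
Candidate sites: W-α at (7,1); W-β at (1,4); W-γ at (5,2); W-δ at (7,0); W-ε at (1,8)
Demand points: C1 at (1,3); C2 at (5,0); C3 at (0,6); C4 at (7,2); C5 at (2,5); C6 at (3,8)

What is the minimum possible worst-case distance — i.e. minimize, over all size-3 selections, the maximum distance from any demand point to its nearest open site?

3

Open {W-α, W-β, W-ε}.
  Farthest demand point is C2 at distance 3 (to W-α); all others are ≤ 3.
With {W-β, W-γ, W-ε} the worst case is 3.
With {W-β, W-δ, W-ε} the worst case is 3.
No size-3 selection achieves below 3.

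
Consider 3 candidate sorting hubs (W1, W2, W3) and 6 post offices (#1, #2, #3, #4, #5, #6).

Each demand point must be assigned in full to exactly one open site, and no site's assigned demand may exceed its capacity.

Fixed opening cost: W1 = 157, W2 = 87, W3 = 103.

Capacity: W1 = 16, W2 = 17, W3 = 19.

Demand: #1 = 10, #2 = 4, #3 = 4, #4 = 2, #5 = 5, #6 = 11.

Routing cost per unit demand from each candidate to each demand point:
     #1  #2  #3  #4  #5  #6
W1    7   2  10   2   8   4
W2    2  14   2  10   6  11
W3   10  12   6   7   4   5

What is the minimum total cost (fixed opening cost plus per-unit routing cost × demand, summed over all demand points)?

Open {W2, W3}; cheapest assignment that respects the capacities:
  W2 (cap 17, load 17): #1, #4, #5 — cost 10×2 + 2×10 + 5×6 = 70
  W3 (cap 19, load 19): #2, #3, #6 — cost 4×12 + 4×6 + 11×5 = 127
  Shipping 197, fixed 190 → total 387.
  Any other capacity-feasible assignment to {W2, W3} ships for at least 197.
Compare {W1, W2, W3}: its best feasible assignment gives total 461.
Every other set of open sites that can feasibly serve all demand totals ≥ 461 even under its best assignment. Minimum: 387.

387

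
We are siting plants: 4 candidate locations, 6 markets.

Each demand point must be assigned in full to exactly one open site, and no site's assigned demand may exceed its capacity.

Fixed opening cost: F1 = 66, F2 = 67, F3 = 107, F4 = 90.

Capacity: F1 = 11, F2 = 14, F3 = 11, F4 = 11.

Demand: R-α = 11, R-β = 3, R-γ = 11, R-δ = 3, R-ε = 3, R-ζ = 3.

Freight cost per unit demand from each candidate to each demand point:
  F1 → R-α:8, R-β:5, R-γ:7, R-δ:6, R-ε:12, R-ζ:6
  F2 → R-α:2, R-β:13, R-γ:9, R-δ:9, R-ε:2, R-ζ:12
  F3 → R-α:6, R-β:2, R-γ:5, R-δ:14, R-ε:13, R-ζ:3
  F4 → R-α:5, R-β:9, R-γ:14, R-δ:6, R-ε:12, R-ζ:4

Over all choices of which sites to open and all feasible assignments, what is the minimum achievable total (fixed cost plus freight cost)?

Open {F1, F2, F3}; cheapest assignment that respects the capacities:
  F1 (cap 11, load 9): R-β, R-δ, R-ζ — cost 3×5 + 3×6 + 3×6 = 51
  F2 (cap 14, load 14): R-α, R-ε — cost 11×2 + 3×2 = 28
  F3 (cap 11, load 11): R-γ — cost 11×5 = 55
  Shipping 134, fixed 240 → total 374.
  Any other capacity-feasible assignment to {F1, F2, F3} ships for at least 134.
Compare {F1, F2, F4}: its best feasible assignment gives total 385.
Compare {F2, F3, F4}: its best feasible assignment gives total 404.
Every other set of open sites that can feasibly serve all demand totals ≥ 385 even under its best assignment. Minimum: 374.

374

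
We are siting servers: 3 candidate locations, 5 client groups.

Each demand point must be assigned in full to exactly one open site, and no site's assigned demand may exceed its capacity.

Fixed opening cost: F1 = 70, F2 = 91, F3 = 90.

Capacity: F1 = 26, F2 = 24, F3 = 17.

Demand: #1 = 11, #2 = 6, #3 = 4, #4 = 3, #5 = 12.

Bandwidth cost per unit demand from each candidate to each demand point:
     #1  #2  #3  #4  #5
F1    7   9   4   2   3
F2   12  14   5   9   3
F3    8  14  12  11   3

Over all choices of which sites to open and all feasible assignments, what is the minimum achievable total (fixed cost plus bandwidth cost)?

Open {F1, F3}; cheapest assignment that respects the capacities:
  F1 (cap 26, load 24): #1, #2, #3, #4 — cost 11×7 + 6×9 + 4×4 + 3×2 = 153
  F3 (cap 17, load 12): #5 — cost 12×3 = 36
  Shipping 189, fixed 160 → total 349.
  Any other capacity-feasible assignment to {F1, F3} ships for at least 189.
Compare {F1, F2}: its best feasible assignment gives total 350.
Compare {F2, F3}: its best feasible assignment gives total 436.
Every other set of open sites that can feasibly serve all demand totals ≥ 350 even under its best assignment. Minimum: 349.

349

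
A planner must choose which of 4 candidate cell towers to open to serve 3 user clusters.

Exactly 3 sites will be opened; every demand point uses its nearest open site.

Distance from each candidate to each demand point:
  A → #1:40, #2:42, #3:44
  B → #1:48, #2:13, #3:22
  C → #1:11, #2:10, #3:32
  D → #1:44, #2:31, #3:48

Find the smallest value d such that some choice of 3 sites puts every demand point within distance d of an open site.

Open {A, B, C}.
  Farthest demand point is #3 at distance 22 (to B); all others are ≤ 22.
With {B, C, D} the worst case is 22.
With {A, C, D} the worst case is 32.
No size-3 selection achieves below 22.

22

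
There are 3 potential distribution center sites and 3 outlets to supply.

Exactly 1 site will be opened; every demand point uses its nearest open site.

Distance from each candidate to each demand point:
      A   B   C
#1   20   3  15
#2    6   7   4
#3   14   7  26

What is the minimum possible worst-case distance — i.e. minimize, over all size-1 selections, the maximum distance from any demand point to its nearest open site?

Open {#2}.
  Farthest demand point is B at distance 7 (to #2); all others are ≤ 7.
With {#1} the worst case is 20.
With {#3} the worst case is 26.
No size-1 selection achieves below 7.

7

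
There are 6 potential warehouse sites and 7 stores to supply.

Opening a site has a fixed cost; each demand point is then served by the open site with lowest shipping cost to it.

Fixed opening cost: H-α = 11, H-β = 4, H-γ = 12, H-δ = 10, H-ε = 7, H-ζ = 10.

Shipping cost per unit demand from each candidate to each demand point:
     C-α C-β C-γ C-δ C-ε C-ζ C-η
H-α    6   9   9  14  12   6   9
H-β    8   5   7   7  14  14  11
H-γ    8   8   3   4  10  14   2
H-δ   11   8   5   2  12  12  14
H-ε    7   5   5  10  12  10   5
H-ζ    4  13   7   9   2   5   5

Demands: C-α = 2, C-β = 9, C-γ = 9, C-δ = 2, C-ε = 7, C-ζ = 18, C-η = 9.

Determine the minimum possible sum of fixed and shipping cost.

236

Open {H-β, H-γ, H-ζ}: assign each demand point to its cheapest open site.
  C-α→H-ζ 2×4=8, C-β→H-β 9×5=45, C-γ→H-γ 9×3=27, C-δ→H-γ 2×4=8, C-ε→H-ζ 7×2=14, C-ζ→H-ζ 18×5=90, C-η→H-γ 9×2=18
  shipping cost 210, fixed 26 → total 236.
Compare {H-γ, H-ε, H-ζ}: shipping cost 210 + fixed 29 = 239.
Compare {H-β, H-γ, H-δ, H-ζ}: shipping cost 206 + fixed 36 = 242.
Compare {H-β, H-γ, H-ε, H-ζ}: shipping cost 210 + fixed 33 = 243.
All other subsets cost ≥ 239. Minimum total cost: 236.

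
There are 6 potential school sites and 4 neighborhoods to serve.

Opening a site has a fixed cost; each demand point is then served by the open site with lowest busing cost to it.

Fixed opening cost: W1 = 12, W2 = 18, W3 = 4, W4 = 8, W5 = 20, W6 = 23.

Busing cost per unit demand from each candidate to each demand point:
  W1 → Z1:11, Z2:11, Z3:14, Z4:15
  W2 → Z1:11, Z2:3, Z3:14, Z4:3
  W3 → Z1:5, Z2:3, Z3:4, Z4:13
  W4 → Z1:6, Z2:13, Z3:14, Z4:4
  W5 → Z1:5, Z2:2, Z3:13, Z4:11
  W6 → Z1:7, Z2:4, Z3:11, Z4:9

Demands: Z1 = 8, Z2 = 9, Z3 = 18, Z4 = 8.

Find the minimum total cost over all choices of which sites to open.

183

Open {W3, W4}: assign each demand point to its cheapest open site.
  Z1→W3 8×5=40, Z2→W3 9×3=27, Z3→W3 18×4=72, Z4→W4 8×4=32
  busing cost 171, fixed 12 → total 183.
Compare {W2, W3}: busing cost 163 + fixed 22 = 185.
Compare {W2, W3, W4}: busing cost 163 + fixed 30 = 193.
Compare {W3, W4, W5}: busing cost 162 + fixed 32 = 194.
All other subsets cost ≥ 185. Minimum total cost: 183.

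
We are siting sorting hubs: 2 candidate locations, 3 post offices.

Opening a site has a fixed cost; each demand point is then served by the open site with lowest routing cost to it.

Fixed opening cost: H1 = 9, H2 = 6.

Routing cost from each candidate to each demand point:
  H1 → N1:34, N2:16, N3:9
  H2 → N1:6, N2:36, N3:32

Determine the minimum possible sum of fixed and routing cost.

Open {H1, H2}: assign each demand point to its cheapest open site.
  N1→H2 6, N2→H1 16, N3→H1 9
  routing cost 31, fixed 15 → total 46.
Compare {H1}: routing cost 59 + fixed 9 = 68.
Compare {H2}: routing cost 74 + fixed 6 = 80.

46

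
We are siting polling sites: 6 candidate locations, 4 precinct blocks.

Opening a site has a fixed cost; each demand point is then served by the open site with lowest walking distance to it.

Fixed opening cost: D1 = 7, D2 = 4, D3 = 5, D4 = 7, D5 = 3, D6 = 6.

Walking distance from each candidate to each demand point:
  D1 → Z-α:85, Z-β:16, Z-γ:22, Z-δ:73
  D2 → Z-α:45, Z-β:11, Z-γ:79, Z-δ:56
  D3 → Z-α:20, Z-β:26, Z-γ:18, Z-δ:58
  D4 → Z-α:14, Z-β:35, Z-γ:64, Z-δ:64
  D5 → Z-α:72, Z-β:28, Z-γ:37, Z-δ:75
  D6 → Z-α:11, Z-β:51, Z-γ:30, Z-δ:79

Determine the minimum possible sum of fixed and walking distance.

Open {D2, D3, D6}: assign each demand point to its cheapest open site.
  Z-α→D6 11, Z-β→D2 11, Z-γ→D3 18, Z-δ→D2 56
  walking distance 96, fixed 15 → total 111.
Compare {D2, D3}: walking distance 105 + fixed 9 = 114.
Compare {D2, D3, D5, D6}: walking distance 96 + fixed 18 = 114.
Compare {D2, D3, D4}: walking distance 99 + fixed 16 = 115.
All other subsets cost ≥ 114. Minimum total cost: 111.

111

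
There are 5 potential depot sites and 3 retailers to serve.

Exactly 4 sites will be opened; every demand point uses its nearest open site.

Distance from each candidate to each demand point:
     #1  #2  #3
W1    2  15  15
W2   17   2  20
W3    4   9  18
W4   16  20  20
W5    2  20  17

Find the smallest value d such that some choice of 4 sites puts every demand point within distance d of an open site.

Open {W1, W2, W3, W4}.
  Farthest demand point is #3 at distance 15 (to W1); all others are ≤ 15.
With {W1, W2, W3, W5} the worst case is 15.
With {W1, W2, W4, W5} the worst case is 15.
No size-4 selection achieves below 15.

15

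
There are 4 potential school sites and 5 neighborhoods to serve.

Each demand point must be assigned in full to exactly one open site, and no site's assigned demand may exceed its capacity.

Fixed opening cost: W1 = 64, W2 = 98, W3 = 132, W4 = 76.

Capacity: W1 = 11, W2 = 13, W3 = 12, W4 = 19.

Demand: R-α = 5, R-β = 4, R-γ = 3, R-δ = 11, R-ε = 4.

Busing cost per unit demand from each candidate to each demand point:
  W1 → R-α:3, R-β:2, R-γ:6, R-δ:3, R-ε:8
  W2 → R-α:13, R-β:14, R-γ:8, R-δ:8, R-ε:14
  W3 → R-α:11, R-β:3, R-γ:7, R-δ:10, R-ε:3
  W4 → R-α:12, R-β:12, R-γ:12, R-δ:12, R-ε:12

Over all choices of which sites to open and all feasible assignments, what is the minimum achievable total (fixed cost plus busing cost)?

Open {W1, W4}; cheapest assignment that respects the capacities:
  W1 (cap 11, load 11): R-δ — cost 11×3 = 33
  W4 (cap 19, load 16): R-α, R-β, R-γ, R-ε — cost 5×12 + 4×12 + 3×12 + 4×12 = 192
  Shipping 225, fixed 140 → total 365.
  Any other capacity-feasible assignment to {W1, W4} ships for at least 225.
Compare {W1, W3, W4}: its best feasible assignment gives total 410.
Compare {W1, W2, W4}: its best feasible assignment gives total 433.
Every other set of open sites that can feasibly serve all demand totals ≥ 410 even under its best assignment. Minimum: 365.

365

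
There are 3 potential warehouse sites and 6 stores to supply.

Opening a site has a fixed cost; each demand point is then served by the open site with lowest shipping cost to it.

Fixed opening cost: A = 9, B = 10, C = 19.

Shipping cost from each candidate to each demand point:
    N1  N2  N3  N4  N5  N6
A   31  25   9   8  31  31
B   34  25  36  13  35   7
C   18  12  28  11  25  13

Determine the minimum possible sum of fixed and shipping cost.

Open {A, C}: assign each demand point to its cheapest open site.
  N1→C 18, N2→C 12, N3→A 9, N4→A 8, N5→C 25, N6→C 13
  shipping cost 85, fixed 28 → total 113.
Compare {A, B, C}: shipping cost 79 + fixed 38 = 117.
Compare {C}: shipping cost 107 + fixed 19 = 126.
Compare {A, B}: shipping cost 111 + fixed 19 = 130.
All other subsets cost ≥ 117. Minimum total cost: 113.

113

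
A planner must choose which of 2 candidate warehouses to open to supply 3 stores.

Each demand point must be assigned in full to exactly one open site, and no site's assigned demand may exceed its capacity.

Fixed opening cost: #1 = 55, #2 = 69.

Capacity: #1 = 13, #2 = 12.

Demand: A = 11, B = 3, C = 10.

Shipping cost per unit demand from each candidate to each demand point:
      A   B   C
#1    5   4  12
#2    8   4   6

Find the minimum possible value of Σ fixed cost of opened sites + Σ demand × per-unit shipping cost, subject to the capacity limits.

Open {#1, #2}; cheapest assignment that respects the capacities:
  #1 (cap 13, load 13): B, C — cost 3×4 + 10×12 = 132
  #2 (cap 12, load 11): A — cost 11×8 = 88
  Shipping 220, fixed 124 → total 344.
  Any other capacity-feasible assignment to {#1, #2} ships for at least 220.
Total demand is 24 and no other set of sites has combined capacity ≥ 24, so {#1, #2} is the only feasible choice of open sites. Minimum: 344.

344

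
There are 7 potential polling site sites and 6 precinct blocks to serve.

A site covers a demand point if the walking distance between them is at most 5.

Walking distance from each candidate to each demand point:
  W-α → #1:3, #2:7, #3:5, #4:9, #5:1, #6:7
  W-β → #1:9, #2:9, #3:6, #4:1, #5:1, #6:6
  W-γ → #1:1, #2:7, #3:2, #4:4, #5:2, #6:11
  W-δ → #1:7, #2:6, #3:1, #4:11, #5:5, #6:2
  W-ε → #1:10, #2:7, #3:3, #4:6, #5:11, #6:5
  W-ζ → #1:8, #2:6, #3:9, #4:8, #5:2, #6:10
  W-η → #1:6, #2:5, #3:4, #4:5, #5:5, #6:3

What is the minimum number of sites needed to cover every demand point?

Coverage sets (demand points within 5 of each site):
  W-α: {#1, #3, #5}
  W-β: {#4, #5}
  W-γ: {#1, #3, #4, #5}
  W-δ: {#3, #5, #6}
  W-ε: {#3, #6}
  W-ζ: {#5}
  W-η: {#2, #3, #4, #5, #6}
No single site covers all 6 demand points.
But {W-α, W-η} covers everything, so the minimum is 2.

2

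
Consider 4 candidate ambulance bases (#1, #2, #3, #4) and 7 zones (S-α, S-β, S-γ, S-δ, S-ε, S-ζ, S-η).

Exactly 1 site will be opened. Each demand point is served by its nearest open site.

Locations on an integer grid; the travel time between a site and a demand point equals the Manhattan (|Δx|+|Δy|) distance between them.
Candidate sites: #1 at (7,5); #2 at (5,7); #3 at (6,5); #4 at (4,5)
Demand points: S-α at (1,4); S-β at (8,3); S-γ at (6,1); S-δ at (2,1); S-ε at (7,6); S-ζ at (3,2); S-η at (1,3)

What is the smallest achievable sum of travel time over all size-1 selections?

35

Open {#4}.
  S-α→#4 4, S-β→#4 6, S-γ→#4 6, S-δ→#4 6, S-ε→#4 4, S-ζ→#4 4, S-η→#4 5  ⇒ total 35.
Compare {#3}: total 37.
Compare {#1}: total 40.
No size-1 selection does better; minimum is 35.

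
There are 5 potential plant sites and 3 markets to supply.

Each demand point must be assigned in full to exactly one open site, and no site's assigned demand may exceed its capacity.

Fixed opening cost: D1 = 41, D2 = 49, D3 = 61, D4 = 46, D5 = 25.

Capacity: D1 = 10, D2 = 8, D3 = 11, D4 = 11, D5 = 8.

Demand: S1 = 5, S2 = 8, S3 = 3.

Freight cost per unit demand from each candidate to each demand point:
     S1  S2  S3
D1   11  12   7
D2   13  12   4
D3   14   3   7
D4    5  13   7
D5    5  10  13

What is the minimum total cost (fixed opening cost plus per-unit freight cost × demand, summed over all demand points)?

Open {D3, D5}; cheapest assignment that respects the capacities:
  D3 (cap 11, load 11): S2, S3 — cost 8×3 + 3×7 = 45
  D5 (cap 8, load 5): S1 — cost 5×5 = 25
  Shipping 70, fixed 86 → total 156.
  Any other capacity-feasible assignment to {D3, D5} ships for at least 70.
Compare {D3, D4}: its best feasible assignment gives total 177.
Compare {D2, D3, D5}: its best feasible assignment gives total 196.
Every other set of open sites that can feasibly serve all demand totals ≥ 177 even under its best assignment. Minimum: 156.

156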